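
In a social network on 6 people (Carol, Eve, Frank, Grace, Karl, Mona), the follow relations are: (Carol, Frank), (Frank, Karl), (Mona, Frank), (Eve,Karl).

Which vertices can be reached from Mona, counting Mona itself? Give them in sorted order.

Start at Mona.
Its neighbours: Frank.
Then their neighbours: Karl.
Nothing further is reachable.

Frank, Karl, Mona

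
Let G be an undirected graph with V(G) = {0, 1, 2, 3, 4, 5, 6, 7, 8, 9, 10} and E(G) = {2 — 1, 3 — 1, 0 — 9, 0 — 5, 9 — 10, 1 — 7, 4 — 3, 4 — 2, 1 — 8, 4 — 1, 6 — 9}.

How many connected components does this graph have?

From 0: component {0, 5, 6, 9, 10}.
From 1: component {1, 2, 3, 4, 7, 8}.
That's 2 components.

2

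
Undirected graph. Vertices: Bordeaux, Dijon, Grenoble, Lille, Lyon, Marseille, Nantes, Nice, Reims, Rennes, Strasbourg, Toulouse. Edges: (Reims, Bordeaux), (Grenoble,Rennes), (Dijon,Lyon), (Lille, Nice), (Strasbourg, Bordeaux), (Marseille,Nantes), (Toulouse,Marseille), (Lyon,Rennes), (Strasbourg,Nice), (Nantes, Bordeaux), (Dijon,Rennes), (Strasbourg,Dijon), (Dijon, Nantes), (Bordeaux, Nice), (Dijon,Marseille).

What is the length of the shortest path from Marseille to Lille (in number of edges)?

4

Distance 0: Marseille.
Distance 1: Dijon, Nantes, Toulouse.
Distance 2: Bordeaux, Lyon, Rennes, Strasbourg.
Distance 3: Grenoble, Nice, Reims.
Distance 4: Lille — contains Lille.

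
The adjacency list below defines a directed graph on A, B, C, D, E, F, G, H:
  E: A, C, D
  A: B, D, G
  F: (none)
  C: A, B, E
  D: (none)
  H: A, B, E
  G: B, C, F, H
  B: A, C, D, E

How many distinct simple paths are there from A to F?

A→G→F

1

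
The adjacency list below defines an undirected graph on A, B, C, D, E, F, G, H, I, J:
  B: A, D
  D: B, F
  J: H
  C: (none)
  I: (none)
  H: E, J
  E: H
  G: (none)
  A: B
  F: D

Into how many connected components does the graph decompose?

From A: component {A, B, D, F}.
From C: component {C}.
From E: component {E, H, J}.
From G: component {G}.
From I: component {I}.
That's 5 components.

5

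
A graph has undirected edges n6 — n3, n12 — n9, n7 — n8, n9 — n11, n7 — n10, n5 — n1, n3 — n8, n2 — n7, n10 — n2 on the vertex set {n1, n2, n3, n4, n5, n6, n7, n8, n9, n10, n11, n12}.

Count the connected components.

4

From n1: component {n1, n5}.
From n2: component {n2, n3, n6, n7, n8, n10}.
From n4: component {n4}.
From n9: component {n9, n11, n12}.
That's 4 components.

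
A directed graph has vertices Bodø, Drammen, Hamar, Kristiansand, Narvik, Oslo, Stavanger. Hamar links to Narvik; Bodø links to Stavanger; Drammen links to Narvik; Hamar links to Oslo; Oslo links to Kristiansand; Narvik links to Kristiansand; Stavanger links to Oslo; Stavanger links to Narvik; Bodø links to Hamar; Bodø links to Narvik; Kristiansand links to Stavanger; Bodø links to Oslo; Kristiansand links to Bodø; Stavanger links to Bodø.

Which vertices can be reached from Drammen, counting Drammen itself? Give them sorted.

Bodø, Drammen, Hamar, Kristiansand, Narvik, Oslo, Stavanger

Start at Drammen.
Its neighbours: Narvik.
Then their neighbours: Kristiansand.
Then next layer: Bodø, Stavanger.
Then next layer: Hamar, Oslo.
Every vertex is now reached.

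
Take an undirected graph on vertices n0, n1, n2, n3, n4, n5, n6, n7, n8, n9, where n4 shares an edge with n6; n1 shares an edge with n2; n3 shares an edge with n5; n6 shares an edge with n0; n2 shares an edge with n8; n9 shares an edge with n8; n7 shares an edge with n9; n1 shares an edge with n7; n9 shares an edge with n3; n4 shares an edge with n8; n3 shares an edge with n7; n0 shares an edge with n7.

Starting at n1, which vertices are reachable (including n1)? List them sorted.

Start at n1.
Its neighbours: n2, n7.
Then their neighbours: n0, n3, n8, n9.
Then next layer: n4, n5, n6.
Every vertex is now reached.

n0, n1, n2, n3, n4, n5, n6, n7, n8, n9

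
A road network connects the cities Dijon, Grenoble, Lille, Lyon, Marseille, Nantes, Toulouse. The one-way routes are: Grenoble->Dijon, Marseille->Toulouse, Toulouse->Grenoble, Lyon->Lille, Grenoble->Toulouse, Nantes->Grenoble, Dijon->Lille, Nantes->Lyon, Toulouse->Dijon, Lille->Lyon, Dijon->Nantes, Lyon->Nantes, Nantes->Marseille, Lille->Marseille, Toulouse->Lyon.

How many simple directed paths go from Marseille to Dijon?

3

Marseille→Toulouse→Dijon
Marseille→Toulouse→Grenoble→Dijon
Marseille→Toulouse→Lyon→Nantes→Grenoble→Dijon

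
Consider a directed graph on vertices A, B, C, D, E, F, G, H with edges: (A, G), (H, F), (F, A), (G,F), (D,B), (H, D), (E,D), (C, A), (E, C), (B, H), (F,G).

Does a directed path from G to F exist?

Explore from G.
Distance 1: reach F.
Found F.

Yes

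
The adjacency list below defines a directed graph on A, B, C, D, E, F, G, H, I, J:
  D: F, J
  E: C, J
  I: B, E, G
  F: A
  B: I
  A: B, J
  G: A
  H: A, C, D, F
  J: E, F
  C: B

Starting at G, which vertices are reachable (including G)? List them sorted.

Start at G.
Its neighbours: A.
Then their neighbours: B, J.
Then next layer: E, F, I.
Then next layer: C.
Nothing further is reachable.

A, B, C, E, F, G, I, J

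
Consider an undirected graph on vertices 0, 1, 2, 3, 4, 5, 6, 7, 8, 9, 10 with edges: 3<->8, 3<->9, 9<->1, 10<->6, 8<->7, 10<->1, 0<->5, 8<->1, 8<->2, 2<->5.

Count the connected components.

From 0: component {0, 1, 2, 3, 5, 6, 7, 8, 9, 10}.
From 4: component {4}.
That's 2 components.

2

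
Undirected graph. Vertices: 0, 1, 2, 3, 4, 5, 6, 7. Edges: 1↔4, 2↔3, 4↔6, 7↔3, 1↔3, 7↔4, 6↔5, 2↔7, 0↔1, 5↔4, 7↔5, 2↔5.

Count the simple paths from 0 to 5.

0–1–3–2–5
0–1–3–2–7–4–5
0–1–3–2–7–4–6–5
0–1–3–2–7–5
0–1–3–7–2–5
0–1–3–7–4–5
0–1–3–7–4–6–5
0–1–3–7–5
0–1–4–5
0–1–4–6–5
0–1–4–7–2–5
0–1–4–7–3–2–5
0–1–4–7–5

13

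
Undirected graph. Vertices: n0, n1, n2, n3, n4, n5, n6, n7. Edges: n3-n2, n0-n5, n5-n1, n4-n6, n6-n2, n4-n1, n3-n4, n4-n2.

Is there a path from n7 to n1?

n7 has no edges, so nothing is reachable from it.

No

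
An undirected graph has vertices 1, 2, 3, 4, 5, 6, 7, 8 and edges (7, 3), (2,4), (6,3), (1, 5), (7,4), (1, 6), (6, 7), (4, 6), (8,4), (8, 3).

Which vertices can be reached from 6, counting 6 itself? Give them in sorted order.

Start at 6.
Its neighbours: 1, 3, 4, 7.
Then their neighbours: 2, 5, 8.
Every vertex is now reached.

1, 2, 3, 4, 5, 6, 7, 8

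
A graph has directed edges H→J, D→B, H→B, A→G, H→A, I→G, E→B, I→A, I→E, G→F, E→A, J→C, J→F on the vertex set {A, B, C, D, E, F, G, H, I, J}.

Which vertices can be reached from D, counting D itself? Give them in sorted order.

B, D

Start at D.
Its neighbours: B.
Nothing further is reachable.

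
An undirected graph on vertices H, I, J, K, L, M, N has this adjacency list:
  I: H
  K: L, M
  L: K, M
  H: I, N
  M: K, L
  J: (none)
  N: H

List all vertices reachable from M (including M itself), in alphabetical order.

Start at M.
Its neighbours: K, L.
Nothing further is reachable.

K, L, M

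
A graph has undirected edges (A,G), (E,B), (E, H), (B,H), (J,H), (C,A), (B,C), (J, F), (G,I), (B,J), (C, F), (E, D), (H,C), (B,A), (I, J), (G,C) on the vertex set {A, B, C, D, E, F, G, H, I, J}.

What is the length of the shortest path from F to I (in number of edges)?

Distance 0: F.
Distance 1: C, J.
Distance 2: A, B, G, H, I — contains I.

2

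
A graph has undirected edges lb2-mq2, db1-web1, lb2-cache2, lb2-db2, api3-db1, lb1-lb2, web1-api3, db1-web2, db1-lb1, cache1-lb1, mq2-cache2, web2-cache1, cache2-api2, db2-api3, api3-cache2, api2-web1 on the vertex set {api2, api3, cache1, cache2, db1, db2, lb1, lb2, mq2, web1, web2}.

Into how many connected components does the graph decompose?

1

From api2: component {api2, api3, cache1, cache2, db1, db2, lb1, lb2, mq2, web1, web2}.
That's 1 component.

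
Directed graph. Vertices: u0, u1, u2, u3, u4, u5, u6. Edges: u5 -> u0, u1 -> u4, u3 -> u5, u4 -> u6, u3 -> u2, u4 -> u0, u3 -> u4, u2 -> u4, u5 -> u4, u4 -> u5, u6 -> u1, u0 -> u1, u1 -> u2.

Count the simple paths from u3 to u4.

5

u3→u2→u4
u3→u4
u3→u5→u0→u1→u2→u4
u3→u5→u0→u1→u4
u3→u5→u4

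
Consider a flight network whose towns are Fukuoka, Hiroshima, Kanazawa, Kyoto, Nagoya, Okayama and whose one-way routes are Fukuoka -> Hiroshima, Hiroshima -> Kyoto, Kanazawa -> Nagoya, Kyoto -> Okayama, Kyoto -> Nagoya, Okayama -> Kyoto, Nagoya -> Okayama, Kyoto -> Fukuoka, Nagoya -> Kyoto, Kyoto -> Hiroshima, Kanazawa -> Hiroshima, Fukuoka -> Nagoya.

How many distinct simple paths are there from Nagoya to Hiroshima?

Nagoya→Kyoto→Fukuoka→Hiroshima
Nagoya→Kyoto→Hiroshima
Nagoya→Okayama→Kyoto→Fukuoka→Hiroshima
Nagoya→Okayama→Kyoto→Hiroshima

4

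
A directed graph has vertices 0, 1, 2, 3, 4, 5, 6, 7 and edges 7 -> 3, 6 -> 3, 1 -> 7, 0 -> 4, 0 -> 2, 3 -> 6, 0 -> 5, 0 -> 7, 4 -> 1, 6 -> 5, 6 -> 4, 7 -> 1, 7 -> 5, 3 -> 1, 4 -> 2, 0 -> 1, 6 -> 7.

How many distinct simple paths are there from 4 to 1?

4→1

1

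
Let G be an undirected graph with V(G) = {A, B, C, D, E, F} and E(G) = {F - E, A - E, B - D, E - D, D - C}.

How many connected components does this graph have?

1

From A: component {A, B, C, D, E, F}.
That's 1 component.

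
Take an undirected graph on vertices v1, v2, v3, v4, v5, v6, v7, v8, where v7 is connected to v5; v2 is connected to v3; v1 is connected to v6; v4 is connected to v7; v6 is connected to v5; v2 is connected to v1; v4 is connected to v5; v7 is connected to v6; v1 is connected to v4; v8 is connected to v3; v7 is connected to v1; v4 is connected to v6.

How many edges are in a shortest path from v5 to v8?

5

Distance 0: v5.
Distance 1: v4, v6, v7.
Distance 2: v1.
Distance 3: v2.
Distance 4: v3.
Distance 5: v8 — contains v8.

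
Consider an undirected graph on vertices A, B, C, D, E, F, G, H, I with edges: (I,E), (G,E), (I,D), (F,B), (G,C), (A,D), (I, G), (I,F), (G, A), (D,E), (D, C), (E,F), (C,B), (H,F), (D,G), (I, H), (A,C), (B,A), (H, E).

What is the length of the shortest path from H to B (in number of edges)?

Distance 0: H.
Distance 1: E, F, I.
Distance 2: B, D, G — contains B.

2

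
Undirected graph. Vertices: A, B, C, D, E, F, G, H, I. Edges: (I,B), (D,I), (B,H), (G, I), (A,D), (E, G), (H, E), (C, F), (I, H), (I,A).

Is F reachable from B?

Explore from B.
Distance 1: reach H, I.
Distance 2: reach A, D, E, G.
The search is exhausted without reaching F; it lies in a different component.

No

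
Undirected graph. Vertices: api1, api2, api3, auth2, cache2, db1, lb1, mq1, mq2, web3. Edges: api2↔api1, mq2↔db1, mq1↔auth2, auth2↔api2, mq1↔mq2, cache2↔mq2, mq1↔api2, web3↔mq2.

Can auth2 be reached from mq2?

Explore from mq2.
Distance 1: reach cache2, db1, mq1, web3.
Distance 2: reach api2, auth2.
Found auth2.

Yes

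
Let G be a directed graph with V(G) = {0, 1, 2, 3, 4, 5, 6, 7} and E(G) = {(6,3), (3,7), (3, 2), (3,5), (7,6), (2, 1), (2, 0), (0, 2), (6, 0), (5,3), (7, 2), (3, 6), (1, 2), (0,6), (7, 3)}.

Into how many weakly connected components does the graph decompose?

2

From 0: component {0, 1, 2, 3, 5, 6, 7}.
From 4: component {4}.
That's 2 components.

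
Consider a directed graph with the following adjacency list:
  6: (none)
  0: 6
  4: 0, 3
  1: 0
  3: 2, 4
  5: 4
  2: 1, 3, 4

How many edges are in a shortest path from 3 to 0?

2

Distance 0: 3.
Distance 1: 2, 4.
Distance 2: 0, 1 — contains 0.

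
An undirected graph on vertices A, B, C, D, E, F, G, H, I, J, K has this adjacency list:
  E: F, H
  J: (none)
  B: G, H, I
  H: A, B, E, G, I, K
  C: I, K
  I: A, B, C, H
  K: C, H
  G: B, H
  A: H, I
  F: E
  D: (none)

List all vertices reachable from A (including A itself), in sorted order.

Start at A.
Its neighbours: H, I.
Then their neighbours: B, C, E, G, K.
Then next layer: F.
Nothing further is reachable.

A, B, C, E, F, G, H, I, K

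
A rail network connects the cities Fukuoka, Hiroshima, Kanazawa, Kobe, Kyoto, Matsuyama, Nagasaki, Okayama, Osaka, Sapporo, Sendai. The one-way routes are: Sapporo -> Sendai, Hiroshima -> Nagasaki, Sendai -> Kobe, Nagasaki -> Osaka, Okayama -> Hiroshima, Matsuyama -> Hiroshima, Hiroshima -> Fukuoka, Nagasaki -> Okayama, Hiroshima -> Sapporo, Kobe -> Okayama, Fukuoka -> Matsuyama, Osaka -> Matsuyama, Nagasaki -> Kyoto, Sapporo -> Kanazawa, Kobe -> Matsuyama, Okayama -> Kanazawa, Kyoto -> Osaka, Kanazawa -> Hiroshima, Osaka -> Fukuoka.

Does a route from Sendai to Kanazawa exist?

Yes

Explore from Sendai.
Distance 1: reach Kobe.
Distance 2: reach Matsuyama, Okayama.
Distance 3: reach Hiroshima, Kanazawa.
Found Kanazawa.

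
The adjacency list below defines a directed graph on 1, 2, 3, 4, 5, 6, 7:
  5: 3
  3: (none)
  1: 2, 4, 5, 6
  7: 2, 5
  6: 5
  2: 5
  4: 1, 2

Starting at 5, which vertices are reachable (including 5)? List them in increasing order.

Start at 5.
Its neighbours: 3.
Nothing further is reachable.

3, 5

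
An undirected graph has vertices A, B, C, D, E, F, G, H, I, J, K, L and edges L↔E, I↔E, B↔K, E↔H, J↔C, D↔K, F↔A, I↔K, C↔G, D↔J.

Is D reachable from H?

Yes

Explore from H.
Distance 1: reach E.
Distance 2: reach I, L.
Distance 3: reach K.
Distance 4: reach B, D.
Found D.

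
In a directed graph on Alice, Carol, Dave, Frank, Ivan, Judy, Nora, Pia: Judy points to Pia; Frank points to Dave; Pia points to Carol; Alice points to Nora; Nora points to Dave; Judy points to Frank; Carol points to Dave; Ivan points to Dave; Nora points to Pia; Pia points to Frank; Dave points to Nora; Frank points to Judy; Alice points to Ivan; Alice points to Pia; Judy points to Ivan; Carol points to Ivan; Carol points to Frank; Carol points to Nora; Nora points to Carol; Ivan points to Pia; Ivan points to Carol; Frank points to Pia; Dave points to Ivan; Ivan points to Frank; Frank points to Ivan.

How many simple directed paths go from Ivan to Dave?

Ivan→Carol→Dave
Ivan→Carol→Frank→Dave
Ivan→Carol→Nora→Dave
Ivan→Carol→Nora→Pia→Frank→Dave
Ivan→Dave
Ivan→Frank→Dave
Ivan→Frank→Judy→Pia→Carol→Dave
Ivan→Frank→Judy→Pia→Carol→Nora→Dave
Ivan→Frank→Pia→Carol→Dave
Ivan→Frank→Pia→Carol→Nora→Dave
Ivan→Pia→Carol→Dave
Ivan→Pia→Carol→Frank→Dave
Ivan→Pia→Carol→Nora→Dave
Ivan→Pia→Frank→Dave

14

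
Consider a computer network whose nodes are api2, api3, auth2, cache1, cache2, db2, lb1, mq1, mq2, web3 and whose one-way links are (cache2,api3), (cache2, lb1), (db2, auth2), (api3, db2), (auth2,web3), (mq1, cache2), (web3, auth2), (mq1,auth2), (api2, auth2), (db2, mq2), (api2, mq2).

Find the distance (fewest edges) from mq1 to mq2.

4

Distance 0: mq1.
Distance 1: auth2, cache2.
Distance 2: api3, lb1, web3.
Distance 3: db2.
Distance 4: mq2 — contains mq2.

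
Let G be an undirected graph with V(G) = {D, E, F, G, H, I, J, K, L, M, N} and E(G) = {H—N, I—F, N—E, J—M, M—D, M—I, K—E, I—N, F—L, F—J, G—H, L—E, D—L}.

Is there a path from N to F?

Yes

Explore from N.
Distance 1: reach E, H, I.
Distance 2: reach F, G, K, L, M.
Found F.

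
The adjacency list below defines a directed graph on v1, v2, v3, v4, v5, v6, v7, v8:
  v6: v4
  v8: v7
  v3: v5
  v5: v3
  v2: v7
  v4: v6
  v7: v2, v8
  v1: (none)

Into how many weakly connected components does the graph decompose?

4

From v1: component {v1}.
From v2: component {v2, v7, v8}.
From v3: component {v3, v5}.
From v4: component {v4, v6}.
That's 4 components.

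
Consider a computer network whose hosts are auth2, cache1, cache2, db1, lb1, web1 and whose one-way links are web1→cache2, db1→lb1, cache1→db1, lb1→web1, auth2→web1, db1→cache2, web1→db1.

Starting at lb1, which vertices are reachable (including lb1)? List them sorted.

cache2, db1, lb1, web1

Start at lb1.
Its neighbours: web1.
Then their neighbours: cache2, db1.
Nothing further is reachable.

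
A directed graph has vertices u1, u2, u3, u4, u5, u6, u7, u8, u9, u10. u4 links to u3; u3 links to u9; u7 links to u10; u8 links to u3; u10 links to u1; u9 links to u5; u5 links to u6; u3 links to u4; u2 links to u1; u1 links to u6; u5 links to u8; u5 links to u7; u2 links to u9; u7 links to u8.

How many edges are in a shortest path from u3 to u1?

5

Distance 0: u3.
Distance 1: u4, u9.
Distance 2: u5.
Distance 3: u6, u7, u8.
Distance 4: u10.
Distance 5: u1 — contains u1.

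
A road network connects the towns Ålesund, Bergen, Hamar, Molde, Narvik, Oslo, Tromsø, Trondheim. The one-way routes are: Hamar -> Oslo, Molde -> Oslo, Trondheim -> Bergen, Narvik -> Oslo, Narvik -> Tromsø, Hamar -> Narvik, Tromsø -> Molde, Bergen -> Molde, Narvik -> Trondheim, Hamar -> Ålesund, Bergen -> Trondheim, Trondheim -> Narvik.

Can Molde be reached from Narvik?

Explore from Narvik.
Distance 1: reach Oslo, Tromsø, Trondheim.
Distance 2: reach Bergen, Molde.
Found Molde.

Yes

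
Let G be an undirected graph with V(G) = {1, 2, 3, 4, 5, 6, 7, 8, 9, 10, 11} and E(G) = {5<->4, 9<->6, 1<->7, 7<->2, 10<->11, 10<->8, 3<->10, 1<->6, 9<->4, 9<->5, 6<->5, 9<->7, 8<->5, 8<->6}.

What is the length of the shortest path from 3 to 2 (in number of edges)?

6

Distance 0: 3.
Distance 1: 10.
Distance 2: 8, 11.
Distance 3: 5, 6.
Distance 4: 1, 4, 9.
Distance 5: 7.
Distance 6: 2 — contains 2.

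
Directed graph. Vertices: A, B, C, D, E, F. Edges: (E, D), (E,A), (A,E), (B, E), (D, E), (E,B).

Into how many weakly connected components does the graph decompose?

From A: component {A, B, D, E}.
From C: component {C}.
From F: component {F}.
That's 3 components.

3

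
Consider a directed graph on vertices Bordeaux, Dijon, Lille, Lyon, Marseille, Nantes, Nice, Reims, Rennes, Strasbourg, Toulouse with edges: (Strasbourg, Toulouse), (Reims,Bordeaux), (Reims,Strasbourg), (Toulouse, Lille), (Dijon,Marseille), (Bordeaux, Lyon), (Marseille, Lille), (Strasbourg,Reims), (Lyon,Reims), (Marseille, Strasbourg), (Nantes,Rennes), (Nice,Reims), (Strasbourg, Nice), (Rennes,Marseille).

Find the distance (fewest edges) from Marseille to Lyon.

Distance 0: Marseille.
Distance 1: Lille, Strasbourg.
Distance 2: Nice, Reims, Toulouse.
Distance 3: Bordeaux.
Distance 4: Lyon — contains Lyon.

4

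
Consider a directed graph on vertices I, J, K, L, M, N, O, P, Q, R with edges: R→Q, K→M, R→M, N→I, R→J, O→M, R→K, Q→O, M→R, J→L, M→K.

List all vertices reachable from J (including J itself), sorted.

J, L

Start at J.
Its neighbours: L.
Nothing further is reachable.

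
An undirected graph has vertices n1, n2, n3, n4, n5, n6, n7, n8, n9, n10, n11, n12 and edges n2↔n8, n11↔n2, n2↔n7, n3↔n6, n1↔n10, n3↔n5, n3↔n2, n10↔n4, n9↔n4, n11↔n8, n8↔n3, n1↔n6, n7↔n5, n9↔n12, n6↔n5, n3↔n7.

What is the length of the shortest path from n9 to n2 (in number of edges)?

6

Distance 0: n9.
Distance 1: n4, n12.
Distance 2: n10.
Distance 3: n1.
Distance 4: n6.
Distance 5: n3, n5.
Distance 6: n2, n7, n8 — contains n2.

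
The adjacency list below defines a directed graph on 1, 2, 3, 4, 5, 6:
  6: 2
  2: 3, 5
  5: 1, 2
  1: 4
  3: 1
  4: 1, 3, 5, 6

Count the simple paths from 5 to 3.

5→1→4→3
5→1→4→6→2→3
5→2→3

3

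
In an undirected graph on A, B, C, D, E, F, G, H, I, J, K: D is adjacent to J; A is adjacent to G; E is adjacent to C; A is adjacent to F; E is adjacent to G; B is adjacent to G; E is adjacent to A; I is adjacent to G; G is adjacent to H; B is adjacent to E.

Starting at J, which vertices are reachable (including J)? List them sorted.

D, J

Start at J.
Its neighbours: D.
Nothing further is reachable.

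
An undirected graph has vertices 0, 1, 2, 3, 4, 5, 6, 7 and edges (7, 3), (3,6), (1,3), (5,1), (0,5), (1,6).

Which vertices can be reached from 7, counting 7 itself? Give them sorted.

0, 1, 3, 5, 6, 7

Start at 7.
Its neighbours: 3.
Then their neighbours: 1, 6.
Then next layer: 5.
Then next layer: 0.
Nothing further is reachable.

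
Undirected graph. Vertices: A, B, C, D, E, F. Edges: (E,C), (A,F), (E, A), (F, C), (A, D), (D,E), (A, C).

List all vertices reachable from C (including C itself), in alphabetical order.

A, C, D, E, F

Start at C.
Its neighbours: A, E, F.
Then their neighbours: D.
Nothing further is reachable.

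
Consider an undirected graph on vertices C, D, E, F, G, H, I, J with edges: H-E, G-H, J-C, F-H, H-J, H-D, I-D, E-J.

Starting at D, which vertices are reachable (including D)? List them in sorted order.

C, D, E, F, G, H, I, J

Start at D.
Its neighbours: H, I.
Then their neighbours: E, F, G, J.
Then next layer: C.
Every vertex is now reached.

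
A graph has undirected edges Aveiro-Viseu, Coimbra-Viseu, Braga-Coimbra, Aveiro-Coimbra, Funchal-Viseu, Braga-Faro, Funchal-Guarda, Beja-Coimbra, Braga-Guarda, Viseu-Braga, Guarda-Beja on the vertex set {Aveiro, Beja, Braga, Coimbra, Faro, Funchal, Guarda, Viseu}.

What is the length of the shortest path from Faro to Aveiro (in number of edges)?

3

Distance 0: Faro.
Distance 1: Braga.
Distance 2: Coimbra, Guarda, Viseu.
Distance 3: Aveiro, Beja, Funchal — contains Aveiro.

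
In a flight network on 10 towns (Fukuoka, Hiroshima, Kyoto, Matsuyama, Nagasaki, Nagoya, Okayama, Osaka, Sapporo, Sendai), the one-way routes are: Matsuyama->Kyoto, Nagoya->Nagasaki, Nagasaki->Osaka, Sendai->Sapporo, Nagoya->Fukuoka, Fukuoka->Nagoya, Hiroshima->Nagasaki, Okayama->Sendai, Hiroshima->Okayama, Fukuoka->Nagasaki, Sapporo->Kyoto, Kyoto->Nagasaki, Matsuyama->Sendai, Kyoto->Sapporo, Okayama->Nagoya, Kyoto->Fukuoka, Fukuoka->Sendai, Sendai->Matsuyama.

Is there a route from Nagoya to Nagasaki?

Explore from Nagoya.
Distance 1: reach Fukuoka, Nagasaki.
Found Nagasaki.

Yes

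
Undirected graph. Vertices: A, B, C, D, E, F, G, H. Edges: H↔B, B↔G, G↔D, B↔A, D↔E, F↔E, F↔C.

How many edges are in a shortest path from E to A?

Distance 0: E.
Distance 1: D, F.
Distance 2: C, G.
Distance 3: B.
Distance 4: A, H — contains A.

4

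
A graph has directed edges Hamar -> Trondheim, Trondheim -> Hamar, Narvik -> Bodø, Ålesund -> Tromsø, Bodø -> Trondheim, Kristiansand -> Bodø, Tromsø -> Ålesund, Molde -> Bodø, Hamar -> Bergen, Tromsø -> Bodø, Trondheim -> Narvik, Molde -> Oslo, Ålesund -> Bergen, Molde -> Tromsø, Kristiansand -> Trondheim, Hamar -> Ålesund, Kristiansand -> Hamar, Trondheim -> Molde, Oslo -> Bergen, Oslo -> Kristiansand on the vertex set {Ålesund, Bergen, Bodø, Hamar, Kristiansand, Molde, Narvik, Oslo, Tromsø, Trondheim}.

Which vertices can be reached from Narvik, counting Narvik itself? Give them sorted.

Start at Narvik.
Its neighbours: Bodø.
Then their neighbours: Trondheim.
Then next layer: Hamar, Molde.
Then next layer: Ålesund, Bergen, Oslo, Tromsø.
Then next layer: Kristiansand.
Every vertex is now reached.

Ålesund, Bergen, Bodø, Hamar, Kristiansand, Molde, Narvik, Oslo, Tromsø, Trondheim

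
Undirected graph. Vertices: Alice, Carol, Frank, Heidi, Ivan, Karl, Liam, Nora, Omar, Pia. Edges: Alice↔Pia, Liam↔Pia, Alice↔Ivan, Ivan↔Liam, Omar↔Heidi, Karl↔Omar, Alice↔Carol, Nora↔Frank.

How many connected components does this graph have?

3

From Alice: component {Alice, Carol, Ivan, Liam, Pia}.
From Frank: component {Frank, Nora}.
From Heidi: component {Heidi, Karl, Omar}.
That's 3 components.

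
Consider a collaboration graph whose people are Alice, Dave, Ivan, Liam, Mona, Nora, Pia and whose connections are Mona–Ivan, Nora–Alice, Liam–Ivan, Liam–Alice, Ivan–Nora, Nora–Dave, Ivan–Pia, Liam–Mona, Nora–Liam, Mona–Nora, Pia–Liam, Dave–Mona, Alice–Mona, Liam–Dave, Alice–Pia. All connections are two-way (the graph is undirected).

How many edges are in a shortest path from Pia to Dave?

2

Distance 0: Pia.
Distance 1: Alice, Ivan, Liam.
Distance 2: Dave, Mona, Nora — contains Dave.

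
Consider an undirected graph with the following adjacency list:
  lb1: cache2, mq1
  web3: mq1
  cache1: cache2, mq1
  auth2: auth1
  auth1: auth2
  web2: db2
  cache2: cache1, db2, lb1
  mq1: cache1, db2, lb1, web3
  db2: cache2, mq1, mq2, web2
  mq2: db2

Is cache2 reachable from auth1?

Explore from auth1.
Distance 1: reach auth2.
The search is exhausted without reaching cache2; it lies in a different component.

No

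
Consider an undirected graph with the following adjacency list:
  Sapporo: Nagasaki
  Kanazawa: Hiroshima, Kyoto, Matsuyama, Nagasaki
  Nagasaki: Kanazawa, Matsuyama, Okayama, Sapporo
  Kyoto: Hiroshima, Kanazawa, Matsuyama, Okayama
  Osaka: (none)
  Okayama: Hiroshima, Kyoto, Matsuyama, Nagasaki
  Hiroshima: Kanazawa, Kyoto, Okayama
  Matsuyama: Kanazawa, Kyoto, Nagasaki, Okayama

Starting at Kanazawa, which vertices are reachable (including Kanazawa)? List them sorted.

Hiroshima, Kanazawa, Kyoto, Matsuyama, Nagasaki, Okayama, Sapporo

Start at Kanazawa.
Its neighbours: Hiroshima, Kyoto, Matsuyama, Nagasaki.
Then their neighbours: Okayama, Sapporo.
Nothing further is reachable.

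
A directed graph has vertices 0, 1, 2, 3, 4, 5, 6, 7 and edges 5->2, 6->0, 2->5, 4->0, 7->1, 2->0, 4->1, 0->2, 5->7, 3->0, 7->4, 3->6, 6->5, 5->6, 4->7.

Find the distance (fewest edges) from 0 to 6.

Distance 0: 0.
Distance 1: 2.
Distance 2: 5.
Distance 3: 6, 7 — contains 6.

3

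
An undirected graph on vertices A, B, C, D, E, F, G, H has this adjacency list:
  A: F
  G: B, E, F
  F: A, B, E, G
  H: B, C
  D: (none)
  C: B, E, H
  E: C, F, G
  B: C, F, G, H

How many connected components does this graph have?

From A: component {A, B, C, E, F, G, H}.
From D: component {D}.
That's 2 components.

2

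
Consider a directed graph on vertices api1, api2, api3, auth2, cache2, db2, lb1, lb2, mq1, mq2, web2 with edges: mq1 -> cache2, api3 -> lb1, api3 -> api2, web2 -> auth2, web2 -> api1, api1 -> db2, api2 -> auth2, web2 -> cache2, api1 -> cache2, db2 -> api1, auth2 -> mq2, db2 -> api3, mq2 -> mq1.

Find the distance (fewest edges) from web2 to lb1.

4

Distance 0: web2.
Distance 1: api1, auth2, cache2.
Distance 2: db2, mq2.
Distance 3: api3, mq1.
Distance 4: api2, lb1 — contains lb1.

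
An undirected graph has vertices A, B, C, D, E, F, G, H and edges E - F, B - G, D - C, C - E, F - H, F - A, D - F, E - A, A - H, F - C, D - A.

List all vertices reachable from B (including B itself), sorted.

Start at B.
Its neighbours: G.
Nothing further is reachable.

B, G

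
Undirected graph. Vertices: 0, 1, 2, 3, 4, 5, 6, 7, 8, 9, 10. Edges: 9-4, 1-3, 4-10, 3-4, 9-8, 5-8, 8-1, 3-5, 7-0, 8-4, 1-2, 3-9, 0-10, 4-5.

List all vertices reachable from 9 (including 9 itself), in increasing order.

Start at 9.
Its neighbours: 3, 4, 8.
Then their neighbours: 1, 5, 10.
Then next layer: 0, 2.
Then next layer: 7.
Nothing further is reachable.

0, 1, 2, 3, 4, 5, 7, 8, 9, 10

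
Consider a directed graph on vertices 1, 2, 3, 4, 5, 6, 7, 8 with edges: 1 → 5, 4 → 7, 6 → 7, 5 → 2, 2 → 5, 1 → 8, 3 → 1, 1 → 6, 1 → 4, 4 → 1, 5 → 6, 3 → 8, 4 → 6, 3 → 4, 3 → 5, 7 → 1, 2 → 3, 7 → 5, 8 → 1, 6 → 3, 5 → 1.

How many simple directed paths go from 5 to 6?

5→1→4→6
5→1→6
5→2→3→1→4→6
5→2→3→1→6
5→2→3→4→1→6
5→2→3→4→6
5→2→3→4→7→1→6
5→2→3→8→1→4→6
5→2→3→8→1→6
5→6

10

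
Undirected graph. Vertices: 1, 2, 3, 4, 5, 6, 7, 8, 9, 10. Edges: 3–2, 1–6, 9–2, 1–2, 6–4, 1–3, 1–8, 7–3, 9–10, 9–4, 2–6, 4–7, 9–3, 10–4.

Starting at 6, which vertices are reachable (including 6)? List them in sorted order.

1, 2, 3, 4, 6, 7, 8, 9, 10

Start at 6.
Its neighbours: 1, 2, 4.
Then their neighbours: 3, 7, 8, 9, 10.
Nothing further is reachable.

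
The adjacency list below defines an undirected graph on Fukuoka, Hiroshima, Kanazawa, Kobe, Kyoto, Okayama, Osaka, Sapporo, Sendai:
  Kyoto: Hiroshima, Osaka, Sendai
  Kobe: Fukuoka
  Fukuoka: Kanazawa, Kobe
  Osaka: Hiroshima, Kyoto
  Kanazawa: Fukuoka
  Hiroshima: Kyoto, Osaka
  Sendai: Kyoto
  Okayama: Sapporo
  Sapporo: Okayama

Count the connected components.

3

From Fukuoka: component {Fukuoka, Kanazawa, Kobe}.
From Hiroshima: component {Hiroshima, Kyoto, Osaka, Sendai}.
From Okayama: component {Okayama, Sapporo}.
That's 3 components.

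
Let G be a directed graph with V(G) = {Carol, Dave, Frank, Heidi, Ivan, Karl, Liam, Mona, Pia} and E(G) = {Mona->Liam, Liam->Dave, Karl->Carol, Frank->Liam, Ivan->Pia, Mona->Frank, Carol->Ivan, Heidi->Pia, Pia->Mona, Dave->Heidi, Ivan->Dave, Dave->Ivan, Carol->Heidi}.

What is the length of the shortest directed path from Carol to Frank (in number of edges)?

Distance 0: Carol.
Distance 1: Heidi, Ivan.
Distance 2: Dave, Pia.
Distance 3: Mona.
Distance 4: Frank, Liam — contains Frank.

4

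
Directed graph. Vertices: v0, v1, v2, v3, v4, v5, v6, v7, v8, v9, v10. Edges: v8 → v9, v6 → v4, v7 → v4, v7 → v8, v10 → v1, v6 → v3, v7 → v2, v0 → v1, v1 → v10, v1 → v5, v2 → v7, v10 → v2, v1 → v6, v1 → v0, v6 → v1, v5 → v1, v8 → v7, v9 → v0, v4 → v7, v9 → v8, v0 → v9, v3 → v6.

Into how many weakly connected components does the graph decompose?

1

From v0: component {v0, v1, v2, v3, v4, v5, v6, v7, v8, v9, v10}.
That's 1 component.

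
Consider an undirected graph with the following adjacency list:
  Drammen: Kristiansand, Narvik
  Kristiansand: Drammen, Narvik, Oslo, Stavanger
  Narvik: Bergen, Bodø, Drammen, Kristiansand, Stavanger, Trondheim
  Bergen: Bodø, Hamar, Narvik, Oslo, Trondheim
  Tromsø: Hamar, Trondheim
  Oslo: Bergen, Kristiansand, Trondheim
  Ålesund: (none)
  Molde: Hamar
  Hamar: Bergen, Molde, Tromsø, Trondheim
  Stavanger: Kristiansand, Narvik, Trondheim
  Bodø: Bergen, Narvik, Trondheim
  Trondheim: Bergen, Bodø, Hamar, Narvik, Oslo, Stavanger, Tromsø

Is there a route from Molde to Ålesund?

No

Explore from Molde.
Distance 1: reach Hamar.
Distance 2: reach Bergen, Tromsø, Trondheim.
Distance 3: reach Bodø, Narvik, Oslo, Stavanger.
Distance 4: reach Drammen, Kristiansand.
The search is exhausted without reaching Ålesund; it lies in a different component.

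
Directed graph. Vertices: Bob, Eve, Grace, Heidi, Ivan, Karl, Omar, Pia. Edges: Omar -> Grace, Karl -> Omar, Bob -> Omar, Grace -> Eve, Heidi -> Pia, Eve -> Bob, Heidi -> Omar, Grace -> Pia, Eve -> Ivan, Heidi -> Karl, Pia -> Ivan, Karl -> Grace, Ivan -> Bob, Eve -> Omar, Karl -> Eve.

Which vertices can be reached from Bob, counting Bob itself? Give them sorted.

Start at Bob.
Its neighbours: Omar.
Then their neighbours: Grace.
Then next layer: Eve, Pia.
Then next layer: Ivan.
Nothing further is reachable.

Bob, Eve, Grace, Ivan, Omar, Pia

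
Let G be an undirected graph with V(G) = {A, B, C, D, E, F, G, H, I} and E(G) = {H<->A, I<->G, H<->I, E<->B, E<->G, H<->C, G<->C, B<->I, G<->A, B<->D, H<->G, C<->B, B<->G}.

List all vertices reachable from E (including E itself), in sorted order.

Start at E.
Its neighbours: B, G.
Then their neighbours: A, C, D, H, I.
Nothing further is reachable.

A, B, C, D, E, G, H, I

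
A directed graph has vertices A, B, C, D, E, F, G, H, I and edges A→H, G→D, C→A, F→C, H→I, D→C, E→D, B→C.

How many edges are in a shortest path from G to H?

4

Distance 0: G.
Distance 1: D.
Distance 2: C.
Distance 3: A.
Distance 4: H — contains H.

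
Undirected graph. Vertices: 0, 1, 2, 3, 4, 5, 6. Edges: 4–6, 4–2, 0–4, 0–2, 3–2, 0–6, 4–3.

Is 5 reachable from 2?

No

Explore from 2.
Distance 1: reach 0, 3, 4.
Distance 2: reach 6.
The search is exhausted without reaching 5; it lies in a different component.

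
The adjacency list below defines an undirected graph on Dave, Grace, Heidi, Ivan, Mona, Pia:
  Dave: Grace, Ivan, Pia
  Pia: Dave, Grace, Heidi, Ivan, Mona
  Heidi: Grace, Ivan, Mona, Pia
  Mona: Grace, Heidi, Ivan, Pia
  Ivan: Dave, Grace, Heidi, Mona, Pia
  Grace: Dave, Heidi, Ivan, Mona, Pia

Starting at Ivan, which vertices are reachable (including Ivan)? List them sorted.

Start at Ivan.
Its neighbours: Dave, Grace, Heidi, Mona, Pia.
Every vertex is now reached.

Dave, Grace, Heidi, Ivan, Mona, Pia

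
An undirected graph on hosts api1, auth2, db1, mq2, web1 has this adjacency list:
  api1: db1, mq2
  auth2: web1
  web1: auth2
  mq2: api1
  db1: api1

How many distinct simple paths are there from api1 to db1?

api1–db1

1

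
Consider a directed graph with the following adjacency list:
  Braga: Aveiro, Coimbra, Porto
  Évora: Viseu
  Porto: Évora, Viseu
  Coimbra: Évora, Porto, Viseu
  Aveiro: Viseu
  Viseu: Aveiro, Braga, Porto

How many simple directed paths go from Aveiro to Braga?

Aveiro→Viseu→Braga

1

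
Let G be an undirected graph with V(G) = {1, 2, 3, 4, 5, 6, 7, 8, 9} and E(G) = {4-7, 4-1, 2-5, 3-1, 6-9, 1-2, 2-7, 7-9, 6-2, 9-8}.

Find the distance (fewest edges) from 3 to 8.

5

Distance 0: 3.
Distance 1: 1.
Distance 2: 2, 4.
Distance 3: 5, 6, 7.
Distance 4: 9.
Distance 5: 8 — contains 8.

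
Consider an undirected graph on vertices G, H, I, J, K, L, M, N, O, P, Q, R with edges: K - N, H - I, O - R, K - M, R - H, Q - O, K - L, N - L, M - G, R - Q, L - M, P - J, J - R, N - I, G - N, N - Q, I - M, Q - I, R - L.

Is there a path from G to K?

Yes

Explore from G.
Distance 1: reach M, N.
Distance 2: reach I, K, L, Q.
Found K.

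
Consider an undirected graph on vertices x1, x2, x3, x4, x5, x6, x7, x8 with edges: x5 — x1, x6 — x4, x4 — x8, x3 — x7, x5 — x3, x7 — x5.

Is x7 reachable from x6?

No

Explore from x6.
Distance 1: reach x4.
Distance 2: reach x8.
The search is exhausted without reaching x7; it lies in a different component.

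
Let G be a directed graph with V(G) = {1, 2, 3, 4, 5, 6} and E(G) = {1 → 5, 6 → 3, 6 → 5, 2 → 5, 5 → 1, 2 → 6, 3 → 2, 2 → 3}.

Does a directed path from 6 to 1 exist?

Yes

Explore from 6.
Distance 1: reach 3, 5.
Distance 2: reach 1, 2.
Found 1.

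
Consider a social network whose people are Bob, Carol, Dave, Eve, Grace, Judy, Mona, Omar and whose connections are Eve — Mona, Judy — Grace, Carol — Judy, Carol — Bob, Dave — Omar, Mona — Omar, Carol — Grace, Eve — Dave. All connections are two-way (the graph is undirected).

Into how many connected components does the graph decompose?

From Bob: component {Bob, Carol, Grace, Judy}.
From Dave: component {Dave, Eve, Mona, Omar}.
That's 2 components.

2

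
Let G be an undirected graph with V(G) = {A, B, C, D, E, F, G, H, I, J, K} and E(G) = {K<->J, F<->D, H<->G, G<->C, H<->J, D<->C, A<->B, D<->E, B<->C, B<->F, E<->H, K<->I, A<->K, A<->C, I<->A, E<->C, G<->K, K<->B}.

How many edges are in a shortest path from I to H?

Distance 0: I.
Distance 1: A, K.
Distance 2: B, C, G, J.
Distance 3: D, E, F, H — contains H.

3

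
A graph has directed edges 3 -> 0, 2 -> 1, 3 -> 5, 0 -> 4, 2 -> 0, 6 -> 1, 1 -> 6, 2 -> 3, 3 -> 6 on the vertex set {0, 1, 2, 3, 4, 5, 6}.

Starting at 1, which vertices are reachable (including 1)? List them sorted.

Start at 1.
Its neighbours: 6.
Nothing further is reachable.

1, 6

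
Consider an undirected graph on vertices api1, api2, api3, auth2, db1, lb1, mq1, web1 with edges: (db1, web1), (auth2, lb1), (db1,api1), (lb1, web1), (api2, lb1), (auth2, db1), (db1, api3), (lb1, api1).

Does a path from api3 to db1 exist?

Explore from api3.
Distance 1: reach db1.
Found db1.

Yes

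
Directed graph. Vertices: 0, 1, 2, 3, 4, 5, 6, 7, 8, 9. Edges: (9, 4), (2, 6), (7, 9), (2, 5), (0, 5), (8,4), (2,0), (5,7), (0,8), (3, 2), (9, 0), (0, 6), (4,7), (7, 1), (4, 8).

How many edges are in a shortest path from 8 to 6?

Distance 0: 8.
Distance 1: 4.
Distance 2: 7.
Distance 3: 1, 9.
Distance 4: 0.
Distance 5: 5, 6 — contains 6.

5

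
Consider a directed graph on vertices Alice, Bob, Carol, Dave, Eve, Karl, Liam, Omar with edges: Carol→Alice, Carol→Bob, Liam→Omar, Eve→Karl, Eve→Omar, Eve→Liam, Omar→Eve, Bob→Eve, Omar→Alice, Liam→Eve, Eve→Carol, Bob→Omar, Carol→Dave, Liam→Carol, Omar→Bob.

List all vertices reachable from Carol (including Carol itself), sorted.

Start at Carol.
Its neighbours: Alice, Bob, Dave.
Then their neighbours: Eve, Omar.
Then next layer: Karl, Liam.
Every vertex is now reached.

Alice, Bob, Carol, Dave, Eve, Karl, Liam, Omar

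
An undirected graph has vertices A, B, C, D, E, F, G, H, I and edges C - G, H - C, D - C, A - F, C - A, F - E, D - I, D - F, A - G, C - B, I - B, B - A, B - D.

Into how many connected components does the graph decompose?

From A: component {A, B, C, D, E, F, G, H, I}.
That's 1 component.

1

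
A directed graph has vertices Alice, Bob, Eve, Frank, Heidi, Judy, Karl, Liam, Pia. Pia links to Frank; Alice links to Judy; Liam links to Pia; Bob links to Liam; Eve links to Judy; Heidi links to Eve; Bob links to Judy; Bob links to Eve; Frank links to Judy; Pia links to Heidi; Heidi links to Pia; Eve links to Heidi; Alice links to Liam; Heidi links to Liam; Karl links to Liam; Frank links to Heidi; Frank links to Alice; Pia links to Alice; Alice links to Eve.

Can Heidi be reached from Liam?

Yes

Explore from Liam.
Distance 1: reach Pia.
Distance 2: reach Alice, Frank, Heidi.
Found Heidi.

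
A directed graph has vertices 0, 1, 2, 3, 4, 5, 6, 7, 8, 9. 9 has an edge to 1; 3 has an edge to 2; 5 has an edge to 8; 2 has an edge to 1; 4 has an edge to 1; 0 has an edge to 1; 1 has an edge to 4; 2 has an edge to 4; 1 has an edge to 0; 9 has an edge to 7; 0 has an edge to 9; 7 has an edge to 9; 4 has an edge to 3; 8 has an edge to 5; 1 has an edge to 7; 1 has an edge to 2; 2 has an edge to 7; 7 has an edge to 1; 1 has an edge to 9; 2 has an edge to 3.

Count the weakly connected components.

3

From 0: component {0, 1, 2, 3, 4, 7, 9}.
From 5: component {5, 8}.
From 6: component {6}.
That's 3 components.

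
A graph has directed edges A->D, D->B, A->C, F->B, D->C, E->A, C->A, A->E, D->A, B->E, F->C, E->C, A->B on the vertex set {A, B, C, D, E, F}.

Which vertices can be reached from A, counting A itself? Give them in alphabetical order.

Start at A.
Its neighbours: B, C, D, E.
Nothing further is reachable.

A, B, C, D, E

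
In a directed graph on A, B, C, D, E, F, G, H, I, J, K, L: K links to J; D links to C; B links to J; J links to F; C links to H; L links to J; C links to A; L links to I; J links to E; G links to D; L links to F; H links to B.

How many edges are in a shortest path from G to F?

Distance 0: G.
Distance 1: D.
Distance 2: C.
Distance 3: A, H.
Distance 4: B.
Distance 5: J.
Distance 6: E, F — contains F.

6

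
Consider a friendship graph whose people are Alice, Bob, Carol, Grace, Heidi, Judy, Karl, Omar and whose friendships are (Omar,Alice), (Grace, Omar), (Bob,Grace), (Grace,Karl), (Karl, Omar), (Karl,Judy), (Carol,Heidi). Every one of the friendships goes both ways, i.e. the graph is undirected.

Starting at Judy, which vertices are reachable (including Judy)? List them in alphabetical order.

Alice, Bob, Grace, Judy, Karl, Omar

Start at Judy.
Its neighbours: Karl.
Then their neighbours: Grace, Omar.
Then next layer: Alice, Bob.
Nothing further is reachable.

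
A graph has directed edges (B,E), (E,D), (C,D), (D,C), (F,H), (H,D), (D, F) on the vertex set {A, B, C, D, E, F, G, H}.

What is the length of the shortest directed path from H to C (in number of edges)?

2

Distance 0: H.
Distance 1: D.
Distance 2: C, F — contains C.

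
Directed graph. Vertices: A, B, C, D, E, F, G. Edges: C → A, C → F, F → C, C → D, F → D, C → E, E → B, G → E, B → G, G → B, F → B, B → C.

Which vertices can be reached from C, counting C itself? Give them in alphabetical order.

A, B, C, D, E, F, G

Start at C.
Its neighbours: A, D, E, F.
Then their neighbours: B.
Then next layer: G.
Every vertex is now reached.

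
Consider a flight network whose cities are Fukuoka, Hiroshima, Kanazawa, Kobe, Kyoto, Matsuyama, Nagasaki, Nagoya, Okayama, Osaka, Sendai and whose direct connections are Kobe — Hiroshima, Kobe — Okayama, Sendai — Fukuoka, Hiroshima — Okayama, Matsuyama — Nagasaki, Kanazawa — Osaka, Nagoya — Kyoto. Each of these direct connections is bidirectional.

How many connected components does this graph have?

From Fukuoka: component {Fukuoka, Sendai}.
From Hiroshima: component {Hiroshima, Kobe, Okayama}.
From Kanazawa: component {Kanazawa, Osaka}.
From Kyoto: component {Kyoto, Nagoya}.
From Matsuyama: component {Matsuyama, Nagasaki}.
That's 5 components.

5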